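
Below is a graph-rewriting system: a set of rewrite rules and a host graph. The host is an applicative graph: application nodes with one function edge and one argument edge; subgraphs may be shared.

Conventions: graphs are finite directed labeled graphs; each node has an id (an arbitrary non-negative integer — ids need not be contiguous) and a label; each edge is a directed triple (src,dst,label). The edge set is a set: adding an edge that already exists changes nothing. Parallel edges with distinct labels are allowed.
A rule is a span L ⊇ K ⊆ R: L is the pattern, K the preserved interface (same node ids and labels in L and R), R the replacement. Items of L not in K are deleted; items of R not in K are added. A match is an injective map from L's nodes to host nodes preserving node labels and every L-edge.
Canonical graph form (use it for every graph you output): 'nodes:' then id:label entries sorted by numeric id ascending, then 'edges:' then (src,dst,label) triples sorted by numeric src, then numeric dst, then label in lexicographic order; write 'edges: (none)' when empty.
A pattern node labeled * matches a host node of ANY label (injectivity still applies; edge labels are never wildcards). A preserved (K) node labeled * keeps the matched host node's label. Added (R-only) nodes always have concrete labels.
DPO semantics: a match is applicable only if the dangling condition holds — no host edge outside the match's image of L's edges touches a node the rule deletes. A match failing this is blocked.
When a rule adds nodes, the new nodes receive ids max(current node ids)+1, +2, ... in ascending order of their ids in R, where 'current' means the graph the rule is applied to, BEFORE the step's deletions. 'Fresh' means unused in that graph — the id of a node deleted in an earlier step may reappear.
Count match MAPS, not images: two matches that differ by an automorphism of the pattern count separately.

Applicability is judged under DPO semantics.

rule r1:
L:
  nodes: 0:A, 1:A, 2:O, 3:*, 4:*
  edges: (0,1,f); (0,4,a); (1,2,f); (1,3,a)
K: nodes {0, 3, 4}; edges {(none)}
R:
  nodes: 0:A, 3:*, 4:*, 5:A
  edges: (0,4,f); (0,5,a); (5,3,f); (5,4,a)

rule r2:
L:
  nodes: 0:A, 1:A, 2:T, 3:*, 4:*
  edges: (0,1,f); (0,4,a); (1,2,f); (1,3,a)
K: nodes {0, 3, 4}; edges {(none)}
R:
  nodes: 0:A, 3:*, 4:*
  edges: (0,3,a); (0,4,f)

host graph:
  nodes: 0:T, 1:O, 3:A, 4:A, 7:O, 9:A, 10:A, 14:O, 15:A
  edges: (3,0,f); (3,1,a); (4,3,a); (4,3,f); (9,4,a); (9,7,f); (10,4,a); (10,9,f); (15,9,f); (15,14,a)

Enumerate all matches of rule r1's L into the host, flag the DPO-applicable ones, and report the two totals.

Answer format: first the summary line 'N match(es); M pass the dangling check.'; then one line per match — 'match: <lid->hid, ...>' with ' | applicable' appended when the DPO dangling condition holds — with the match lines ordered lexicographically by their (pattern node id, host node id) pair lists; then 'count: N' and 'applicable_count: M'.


1 match(es); 0 pass the dangling check.
match: 0->15, 1->9, 2->7, 3->4, 4->14
count: 1
applicable_count: 0


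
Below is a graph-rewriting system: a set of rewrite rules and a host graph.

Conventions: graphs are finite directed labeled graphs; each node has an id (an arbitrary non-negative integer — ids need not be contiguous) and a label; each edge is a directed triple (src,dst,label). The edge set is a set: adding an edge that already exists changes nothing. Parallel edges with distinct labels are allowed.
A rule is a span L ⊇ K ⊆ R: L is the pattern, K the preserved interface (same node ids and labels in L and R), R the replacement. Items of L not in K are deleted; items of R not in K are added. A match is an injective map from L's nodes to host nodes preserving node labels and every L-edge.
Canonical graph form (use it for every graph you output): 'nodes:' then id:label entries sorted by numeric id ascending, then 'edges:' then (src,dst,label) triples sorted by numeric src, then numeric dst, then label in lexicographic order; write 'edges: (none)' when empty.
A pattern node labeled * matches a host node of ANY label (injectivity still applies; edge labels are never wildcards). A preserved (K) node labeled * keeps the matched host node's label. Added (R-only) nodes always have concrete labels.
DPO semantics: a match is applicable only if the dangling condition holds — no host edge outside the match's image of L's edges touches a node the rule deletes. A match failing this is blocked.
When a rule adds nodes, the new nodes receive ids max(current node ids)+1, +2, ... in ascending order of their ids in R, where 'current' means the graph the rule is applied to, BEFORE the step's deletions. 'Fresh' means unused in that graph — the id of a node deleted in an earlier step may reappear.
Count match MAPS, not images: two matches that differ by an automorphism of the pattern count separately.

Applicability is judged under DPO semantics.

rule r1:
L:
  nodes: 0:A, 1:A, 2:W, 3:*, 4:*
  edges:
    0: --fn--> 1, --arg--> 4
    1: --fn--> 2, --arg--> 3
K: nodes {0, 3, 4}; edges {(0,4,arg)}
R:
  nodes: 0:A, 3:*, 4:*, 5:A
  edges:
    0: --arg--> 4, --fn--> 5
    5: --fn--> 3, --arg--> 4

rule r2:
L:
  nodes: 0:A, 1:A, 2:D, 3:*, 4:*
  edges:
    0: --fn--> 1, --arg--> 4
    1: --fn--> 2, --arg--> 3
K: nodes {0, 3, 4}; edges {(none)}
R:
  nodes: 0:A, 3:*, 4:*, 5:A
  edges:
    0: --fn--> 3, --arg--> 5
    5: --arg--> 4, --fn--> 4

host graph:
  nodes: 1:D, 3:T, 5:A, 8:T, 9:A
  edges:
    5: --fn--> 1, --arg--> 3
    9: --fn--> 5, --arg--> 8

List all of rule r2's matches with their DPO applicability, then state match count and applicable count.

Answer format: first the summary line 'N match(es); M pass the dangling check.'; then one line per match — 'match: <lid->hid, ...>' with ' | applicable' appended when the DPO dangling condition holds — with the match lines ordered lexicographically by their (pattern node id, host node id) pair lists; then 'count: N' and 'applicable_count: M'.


1 match(es); 1 pass the dangling check.
match: 0->9, 1->5, 2->1, 3->3, 4->8 | applicable
count: 1
applicable_count: 1


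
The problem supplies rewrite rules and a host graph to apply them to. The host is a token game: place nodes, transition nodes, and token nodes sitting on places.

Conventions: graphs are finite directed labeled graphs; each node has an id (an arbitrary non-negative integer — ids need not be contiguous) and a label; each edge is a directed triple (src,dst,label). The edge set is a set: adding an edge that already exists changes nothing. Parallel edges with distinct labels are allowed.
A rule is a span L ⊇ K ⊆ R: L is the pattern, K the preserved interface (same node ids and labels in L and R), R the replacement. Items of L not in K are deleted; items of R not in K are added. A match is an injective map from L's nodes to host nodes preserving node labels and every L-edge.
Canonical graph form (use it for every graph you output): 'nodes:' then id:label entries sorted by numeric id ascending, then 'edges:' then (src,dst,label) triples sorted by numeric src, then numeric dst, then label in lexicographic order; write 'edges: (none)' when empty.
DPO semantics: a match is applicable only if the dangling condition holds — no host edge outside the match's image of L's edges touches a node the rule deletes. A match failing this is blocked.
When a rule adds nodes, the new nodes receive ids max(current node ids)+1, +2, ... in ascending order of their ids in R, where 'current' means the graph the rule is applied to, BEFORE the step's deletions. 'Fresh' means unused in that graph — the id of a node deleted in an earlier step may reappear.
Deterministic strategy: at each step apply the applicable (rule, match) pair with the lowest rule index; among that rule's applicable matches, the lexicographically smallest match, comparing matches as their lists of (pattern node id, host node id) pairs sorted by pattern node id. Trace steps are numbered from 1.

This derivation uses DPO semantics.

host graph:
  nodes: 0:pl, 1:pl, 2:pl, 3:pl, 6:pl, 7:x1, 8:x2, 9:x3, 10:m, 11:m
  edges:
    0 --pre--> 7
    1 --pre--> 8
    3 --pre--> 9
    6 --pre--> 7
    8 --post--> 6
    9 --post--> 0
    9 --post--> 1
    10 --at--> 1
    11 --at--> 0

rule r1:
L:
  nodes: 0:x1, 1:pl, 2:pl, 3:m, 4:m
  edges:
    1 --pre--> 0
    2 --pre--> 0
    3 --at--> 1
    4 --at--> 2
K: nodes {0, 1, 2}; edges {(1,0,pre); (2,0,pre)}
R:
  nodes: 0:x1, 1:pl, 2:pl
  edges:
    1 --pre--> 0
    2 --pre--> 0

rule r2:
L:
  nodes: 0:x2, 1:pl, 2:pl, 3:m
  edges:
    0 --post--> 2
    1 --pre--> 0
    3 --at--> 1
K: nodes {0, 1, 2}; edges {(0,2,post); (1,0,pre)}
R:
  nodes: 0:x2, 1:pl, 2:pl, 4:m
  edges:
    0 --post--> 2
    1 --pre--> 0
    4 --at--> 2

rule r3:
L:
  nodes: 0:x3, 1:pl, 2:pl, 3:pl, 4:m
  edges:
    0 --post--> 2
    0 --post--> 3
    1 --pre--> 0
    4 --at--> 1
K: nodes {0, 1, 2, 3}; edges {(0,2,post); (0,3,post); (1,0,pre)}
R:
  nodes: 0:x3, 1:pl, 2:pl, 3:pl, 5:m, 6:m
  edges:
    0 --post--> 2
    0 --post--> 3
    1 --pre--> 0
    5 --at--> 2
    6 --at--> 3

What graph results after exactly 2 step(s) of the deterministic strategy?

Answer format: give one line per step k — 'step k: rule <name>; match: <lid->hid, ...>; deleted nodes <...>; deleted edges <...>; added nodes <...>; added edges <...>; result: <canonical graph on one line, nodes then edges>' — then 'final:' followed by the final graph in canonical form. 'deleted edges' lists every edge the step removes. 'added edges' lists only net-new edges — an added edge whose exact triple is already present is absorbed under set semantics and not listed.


step 1: rule r2; match: 0->8, 1->1, 2->6, 3->10; deleted nodes 10; deleted edges (10,1,at); added nodes 12; added edges (12,6,at); result: nodes: 0:pl, 1:pl, 2:pl, 3:pl, 6:pl, 7:x1, 8:x2, 9:x3, 11:m, 12:m edges: (0,7,pre); (1,8,pre); (3,9,pre); (6,7,pre); (8,6,post); (9,0,post); (9,1,post); (11,0,at); (12,6,at)
step 2: rule r1; match: 0->7, 1->0, 2->6, 3->11, 4->12; deleted nodes 11, 12; deleted edges (11,0,at); (12,6,at); added nodes (none); added edges (none); result: nodes: 0:pl, 1:pl, 2:pl, 3:pl, 6:pl, 7:x1, 8:x2, 9:x3 edges: (0,7,pre); (1,8,pre); (3,9,pre); (6,7,pre); (8,6,post); (9,0,post); (9,1,post)
final:
nodes: 0:pl, 1:pl, 2:pl, 3:pl, 6:pl, 7:x1, 8:x2, 9:x3
edges: (0,7,pre); (1,8,pre); (3,9,pre); (6,7,pre); (8,6,post); (9,0,post); (9,1,post)


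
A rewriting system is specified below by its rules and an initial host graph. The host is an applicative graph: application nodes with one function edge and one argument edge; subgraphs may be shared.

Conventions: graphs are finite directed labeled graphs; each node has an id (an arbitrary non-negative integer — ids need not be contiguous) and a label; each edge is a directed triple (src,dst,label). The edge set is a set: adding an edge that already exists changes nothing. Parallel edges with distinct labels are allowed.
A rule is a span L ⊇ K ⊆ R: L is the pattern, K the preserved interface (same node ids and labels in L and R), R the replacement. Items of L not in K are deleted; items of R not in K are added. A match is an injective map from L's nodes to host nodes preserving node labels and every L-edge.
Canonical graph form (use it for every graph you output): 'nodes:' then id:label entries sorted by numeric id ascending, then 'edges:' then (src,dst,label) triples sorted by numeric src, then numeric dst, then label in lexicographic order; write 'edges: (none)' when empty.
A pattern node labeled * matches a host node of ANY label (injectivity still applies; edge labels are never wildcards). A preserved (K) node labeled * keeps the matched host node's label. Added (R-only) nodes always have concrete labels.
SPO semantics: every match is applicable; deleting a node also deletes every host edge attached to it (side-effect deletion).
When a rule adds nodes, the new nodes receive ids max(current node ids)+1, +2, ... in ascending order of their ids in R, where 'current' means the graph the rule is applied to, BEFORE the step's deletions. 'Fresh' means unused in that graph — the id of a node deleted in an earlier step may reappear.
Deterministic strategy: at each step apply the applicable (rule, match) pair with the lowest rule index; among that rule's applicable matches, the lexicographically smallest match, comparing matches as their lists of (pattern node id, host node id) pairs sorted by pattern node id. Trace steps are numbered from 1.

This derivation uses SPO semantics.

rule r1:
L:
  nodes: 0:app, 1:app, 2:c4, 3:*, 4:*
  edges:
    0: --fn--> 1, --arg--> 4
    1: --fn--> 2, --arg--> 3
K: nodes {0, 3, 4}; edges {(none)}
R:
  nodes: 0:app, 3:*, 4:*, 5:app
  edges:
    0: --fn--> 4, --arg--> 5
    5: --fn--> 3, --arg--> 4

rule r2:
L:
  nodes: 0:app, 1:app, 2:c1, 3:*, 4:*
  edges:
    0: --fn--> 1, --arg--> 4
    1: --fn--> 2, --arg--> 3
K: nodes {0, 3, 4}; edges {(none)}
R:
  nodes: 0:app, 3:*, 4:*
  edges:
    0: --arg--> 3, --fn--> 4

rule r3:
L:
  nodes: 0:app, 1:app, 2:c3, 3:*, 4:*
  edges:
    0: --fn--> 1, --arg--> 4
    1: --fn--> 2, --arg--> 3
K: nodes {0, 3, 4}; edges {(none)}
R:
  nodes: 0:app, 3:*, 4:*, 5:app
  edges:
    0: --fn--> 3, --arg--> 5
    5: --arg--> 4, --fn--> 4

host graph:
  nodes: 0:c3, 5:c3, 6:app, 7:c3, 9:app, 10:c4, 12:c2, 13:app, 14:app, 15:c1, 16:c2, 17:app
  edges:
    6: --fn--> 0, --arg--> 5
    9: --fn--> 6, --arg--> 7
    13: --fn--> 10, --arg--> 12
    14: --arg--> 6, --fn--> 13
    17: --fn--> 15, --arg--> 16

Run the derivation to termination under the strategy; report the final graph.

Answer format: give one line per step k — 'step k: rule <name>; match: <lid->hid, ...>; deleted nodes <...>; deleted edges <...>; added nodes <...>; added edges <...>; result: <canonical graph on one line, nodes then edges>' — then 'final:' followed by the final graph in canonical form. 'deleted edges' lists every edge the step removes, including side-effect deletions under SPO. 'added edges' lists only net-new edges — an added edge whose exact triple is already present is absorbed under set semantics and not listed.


step 1: rule r1; match: 0->14, 1->13, 2->10, 3->12, 4->6; deleted nodes 10, 13; deleted edges (13,10,fn); (13,12,arg); (14,6,arg); (14,13,fn); added nodes 18; added edges (14,6,fn); (14,18,arg); (18,6,arg); (18,12,fn); result: nodes: 0:c3, 5:c3, 6:app, 7:c3, 9:app, 12:c2, 14:app, 15:c1, 16:c2, 17:app, 18:app edges: (6,0,fn); (6,5,arg); (9,6,fn); (9,7,arg); (14,6,fn); (14,18,arg); (17,15,fn); (17,16,arg); (18,6,arg); (18,12,fn)
step 2: rule r3; match: 0->9, 1->6, 2->0, 3->5, 4->7; deleted nodes 0, 6; deleted edges (6,0,fn); (6,5,arg); (9,6,fn); (9,7,arg); (14,6,fn); (18,6,arg); added nodes 19; added edges (9,5,fn); (9,19,arg); (19,7,arg); (19,7,fn); result: nodes: 5:c3, 7:c3, 9:app, 12:c2, 14:app, 15:c1, 16:c2, 17:app, 18:app, 19:app edges: (9,5,fn); (9,19,arg); (14,18,arg); (17,15,fn); (17,16,arg); (18,12,fn); (19,7,arg); (19,7,fn)
final:
nodes: 5:c3, 7:c3, 9:app, 12:c2, 14:app, 15:c1, 16:c2, 17:app, 18:app, 19:app
edges: (9,5,fn); (9,19,arg); (14,18,arg); (17,15,fn); (17,16,arg); (18,12,fn); (19,7,arg); (19,7,fn)


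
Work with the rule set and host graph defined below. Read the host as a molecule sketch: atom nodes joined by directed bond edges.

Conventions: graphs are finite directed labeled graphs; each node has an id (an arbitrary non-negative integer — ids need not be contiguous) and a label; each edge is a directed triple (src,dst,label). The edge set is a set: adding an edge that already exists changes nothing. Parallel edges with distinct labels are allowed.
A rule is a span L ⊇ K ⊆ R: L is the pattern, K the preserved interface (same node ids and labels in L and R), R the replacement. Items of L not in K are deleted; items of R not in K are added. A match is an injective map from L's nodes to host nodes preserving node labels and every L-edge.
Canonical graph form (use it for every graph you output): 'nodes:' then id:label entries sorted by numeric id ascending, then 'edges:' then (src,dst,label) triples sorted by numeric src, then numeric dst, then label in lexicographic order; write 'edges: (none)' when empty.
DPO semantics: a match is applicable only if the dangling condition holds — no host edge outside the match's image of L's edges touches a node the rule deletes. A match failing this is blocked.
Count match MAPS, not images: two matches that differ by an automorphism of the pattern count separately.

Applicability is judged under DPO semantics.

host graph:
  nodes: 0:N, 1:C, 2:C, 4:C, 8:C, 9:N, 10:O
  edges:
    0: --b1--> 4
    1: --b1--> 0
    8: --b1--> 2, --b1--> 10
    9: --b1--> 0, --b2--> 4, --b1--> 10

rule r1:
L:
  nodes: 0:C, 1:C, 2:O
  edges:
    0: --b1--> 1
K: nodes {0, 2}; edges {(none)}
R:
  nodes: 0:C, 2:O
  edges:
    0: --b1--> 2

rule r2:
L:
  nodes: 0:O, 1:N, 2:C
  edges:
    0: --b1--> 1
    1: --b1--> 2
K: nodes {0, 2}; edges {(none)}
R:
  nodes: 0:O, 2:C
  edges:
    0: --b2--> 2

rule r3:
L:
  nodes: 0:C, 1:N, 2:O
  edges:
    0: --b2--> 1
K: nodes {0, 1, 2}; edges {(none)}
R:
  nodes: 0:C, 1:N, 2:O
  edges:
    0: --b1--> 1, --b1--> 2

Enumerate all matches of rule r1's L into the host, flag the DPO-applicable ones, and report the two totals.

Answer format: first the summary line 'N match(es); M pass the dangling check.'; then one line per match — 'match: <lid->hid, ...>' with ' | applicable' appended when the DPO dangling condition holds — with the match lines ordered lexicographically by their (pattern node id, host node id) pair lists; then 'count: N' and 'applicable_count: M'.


1 match(es); 1 pass the dangling check.
match: 0->8, 1->2, 2->10 | applicable
count: 1
applicable_count: 1


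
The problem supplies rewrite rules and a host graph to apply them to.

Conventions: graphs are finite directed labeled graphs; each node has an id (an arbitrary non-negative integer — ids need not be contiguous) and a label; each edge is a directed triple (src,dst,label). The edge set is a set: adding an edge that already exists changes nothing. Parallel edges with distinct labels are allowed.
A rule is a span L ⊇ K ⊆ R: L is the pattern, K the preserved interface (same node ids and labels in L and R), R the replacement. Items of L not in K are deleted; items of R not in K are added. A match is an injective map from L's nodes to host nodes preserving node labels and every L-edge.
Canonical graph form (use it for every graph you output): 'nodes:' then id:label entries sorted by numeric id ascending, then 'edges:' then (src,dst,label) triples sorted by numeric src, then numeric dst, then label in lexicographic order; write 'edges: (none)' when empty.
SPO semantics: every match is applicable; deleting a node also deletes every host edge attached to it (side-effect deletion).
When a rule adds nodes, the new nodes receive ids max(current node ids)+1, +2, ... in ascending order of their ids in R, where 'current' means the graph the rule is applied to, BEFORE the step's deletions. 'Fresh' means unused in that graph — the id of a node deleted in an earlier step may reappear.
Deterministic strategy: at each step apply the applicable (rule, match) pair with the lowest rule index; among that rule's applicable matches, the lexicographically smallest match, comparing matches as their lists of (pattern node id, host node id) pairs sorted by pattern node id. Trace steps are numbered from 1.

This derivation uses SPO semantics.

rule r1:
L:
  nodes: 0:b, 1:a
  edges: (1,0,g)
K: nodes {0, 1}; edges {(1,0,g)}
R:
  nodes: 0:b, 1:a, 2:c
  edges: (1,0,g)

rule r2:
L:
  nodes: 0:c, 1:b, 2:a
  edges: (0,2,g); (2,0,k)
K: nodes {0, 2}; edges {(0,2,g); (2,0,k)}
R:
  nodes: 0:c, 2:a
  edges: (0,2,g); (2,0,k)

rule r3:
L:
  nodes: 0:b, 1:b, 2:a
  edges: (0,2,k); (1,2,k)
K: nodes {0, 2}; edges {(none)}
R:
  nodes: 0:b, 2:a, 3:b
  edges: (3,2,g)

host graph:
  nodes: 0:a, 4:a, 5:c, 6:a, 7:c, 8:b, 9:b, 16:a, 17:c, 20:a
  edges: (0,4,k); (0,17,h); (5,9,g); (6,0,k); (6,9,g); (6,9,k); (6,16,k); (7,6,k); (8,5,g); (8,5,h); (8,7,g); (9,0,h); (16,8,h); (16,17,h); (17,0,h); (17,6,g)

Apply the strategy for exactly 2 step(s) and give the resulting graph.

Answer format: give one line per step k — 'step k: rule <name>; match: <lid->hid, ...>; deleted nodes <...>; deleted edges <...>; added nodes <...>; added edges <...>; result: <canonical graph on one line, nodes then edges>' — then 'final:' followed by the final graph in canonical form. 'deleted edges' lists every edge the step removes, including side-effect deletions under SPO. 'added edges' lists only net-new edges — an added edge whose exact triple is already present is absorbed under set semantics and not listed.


step 1: rule r1; match: 0->9, 1->6; deleted nodes (none); deleted edges (none); added nodes 21; added edges (none); result: nodes: 0:a, 4:a, 5:c, 6:a, 7:c, 8:b, 9:b, 16:a, 17:c, 20:a, 21:c edges: (0,4,k); (0,17,h); (5,9,g); (6,0,k); (6,9,g); (6,9,k); (6,16,k); (7,6,k); (8,5,g); (8,5,h); (8,7,g); (9,0,h); (16,8,h); (16,17,h); (17,0,h); (17,6,g)
step 2: rule r1; match: 0->9, 1->6; deleted nodes (none); deleted edges (none); added nodes 22; added edges (none); result: nodes: 0:a, 4:a, 5:c, 6:a, 7:c, 8:b, 9:b, 16:a, 17:c, 20:a, 21:c, 22:c edges: (0,4,k); (0,17,h); (5,9,g); (6,0,k); (6,9,g); (6,9,k); (6,16,k); (7,6,k); (8,5,g); (8,5,h); (8,7,g); (9,0,h); (16,8,h); (16,17,h); (17,0,h); (17,6,g)
final:
nodes: 0:a, 4:a, 5:c, 6:a, 7:c, 8:b, 9:b, 16:a, 17:c, 20:a, 21:c, 22:c
edges: (0,4,k); (0,17,h); (5,9,g); (6,0,k); (6,9,g); (6,9,k); (6,16,k); (7,6,k); (8,5,g); (8,5,h); (8,7,g); (9,0,h); (16,8,h); (16,17,h); (17,0,h); (17,6,g)


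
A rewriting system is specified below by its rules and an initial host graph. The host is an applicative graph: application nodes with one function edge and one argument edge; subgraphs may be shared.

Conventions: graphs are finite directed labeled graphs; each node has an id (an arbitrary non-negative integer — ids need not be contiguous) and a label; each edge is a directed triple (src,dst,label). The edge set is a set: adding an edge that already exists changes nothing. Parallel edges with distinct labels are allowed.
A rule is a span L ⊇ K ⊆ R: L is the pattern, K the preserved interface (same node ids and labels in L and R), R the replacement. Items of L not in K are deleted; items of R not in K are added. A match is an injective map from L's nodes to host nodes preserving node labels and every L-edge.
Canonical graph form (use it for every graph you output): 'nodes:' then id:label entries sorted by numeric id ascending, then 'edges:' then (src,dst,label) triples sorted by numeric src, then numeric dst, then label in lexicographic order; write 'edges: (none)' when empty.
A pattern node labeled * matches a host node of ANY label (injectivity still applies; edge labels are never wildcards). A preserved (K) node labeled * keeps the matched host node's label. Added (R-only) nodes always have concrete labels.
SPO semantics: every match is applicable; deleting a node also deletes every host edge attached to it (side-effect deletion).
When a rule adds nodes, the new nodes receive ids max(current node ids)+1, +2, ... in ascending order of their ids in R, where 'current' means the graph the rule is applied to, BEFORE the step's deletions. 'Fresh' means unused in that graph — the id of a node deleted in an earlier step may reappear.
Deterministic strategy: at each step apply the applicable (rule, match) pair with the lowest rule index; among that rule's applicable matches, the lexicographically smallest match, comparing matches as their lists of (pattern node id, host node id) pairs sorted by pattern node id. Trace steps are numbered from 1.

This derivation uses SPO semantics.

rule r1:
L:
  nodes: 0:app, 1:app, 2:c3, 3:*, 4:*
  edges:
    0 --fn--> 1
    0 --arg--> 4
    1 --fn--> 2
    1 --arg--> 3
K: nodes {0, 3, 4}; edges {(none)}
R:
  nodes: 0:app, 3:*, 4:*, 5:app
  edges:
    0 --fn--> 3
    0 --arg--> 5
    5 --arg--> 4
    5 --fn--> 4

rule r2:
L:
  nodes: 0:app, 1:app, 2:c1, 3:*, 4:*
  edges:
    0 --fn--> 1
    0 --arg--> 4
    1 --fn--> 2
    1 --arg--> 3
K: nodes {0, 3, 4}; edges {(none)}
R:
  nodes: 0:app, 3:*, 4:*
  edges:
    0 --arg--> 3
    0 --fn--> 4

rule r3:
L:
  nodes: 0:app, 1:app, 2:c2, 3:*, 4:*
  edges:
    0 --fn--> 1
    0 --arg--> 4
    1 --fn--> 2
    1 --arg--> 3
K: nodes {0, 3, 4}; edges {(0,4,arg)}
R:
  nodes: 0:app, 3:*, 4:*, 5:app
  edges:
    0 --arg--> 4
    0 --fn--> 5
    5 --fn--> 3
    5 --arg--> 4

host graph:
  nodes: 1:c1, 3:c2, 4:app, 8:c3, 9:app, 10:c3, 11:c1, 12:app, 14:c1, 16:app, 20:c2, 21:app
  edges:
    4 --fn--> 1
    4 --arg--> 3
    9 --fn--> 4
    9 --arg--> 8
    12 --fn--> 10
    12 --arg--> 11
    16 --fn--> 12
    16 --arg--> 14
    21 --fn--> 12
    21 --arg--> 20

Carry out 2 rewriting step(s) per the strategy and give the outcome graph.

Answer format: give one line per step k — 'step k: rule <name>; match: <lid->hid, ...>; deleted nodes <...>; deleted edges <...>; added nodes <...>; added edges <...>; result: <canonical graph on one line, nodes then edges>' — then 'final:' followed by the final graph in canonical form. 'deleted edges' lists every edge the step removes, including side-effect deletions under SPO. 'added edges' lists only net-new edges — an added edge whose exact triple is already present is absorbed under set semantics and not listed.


step 1: rule r1; match: 0->16, 1->12, 2->10, 3->11, 4->14; deleted nodes 10, 12; deleted edges (12,10,fn); (12,11,arg); (16,12,fn); (16,14,arg); (21,12,fn); added nodes 22; added edges (16,11,fn); (16,22,arg); (22,14,arg); (22,14,fn); result: nodes: 1:c1, 3:c2, 4:app, 8:c3, 9:app, 11:c1, 14:c1, 16:app, 20:c2, 21:app, 22:app edges: (4,1,fn); (4,3,arg); (9,4,fn); (9,8,arg); (16,11,fn); (16,22,arg); (21,20,arg); (22,14,arg); (22,14,fn)
step 2: rule r2; match: 0->9, 1->4, 2->1, 3->3, 4->8; deleted nodes 1, 4; deleted edges (4,1,fn); (4,3,arg); (9,4,fn); (9,8,arg); added nodes (none); added edges (9,3,arg); (9,8,fn); result: nodes: 3:c2, 8:c3, 9:app, 11:c1, 14:c1, 16:app, 20:c2, 21:app, 22:app edges: (9,3,arg); (9,8,fn); (16,11,fn); (16,22,arg); (21,20,arg); (22,14,arg); (22,14,fn)
final:
nodes: 3:c2, 8:c3, 9:app, 11:c1, 14:c1, 16:app, 20:c2, 21:app, 22:app
edges: (9,3,arg); (9,8,fn); (16,11,fn); (16,22,arg); (21,20,arg); (22,14,arg); (22,14,fn)


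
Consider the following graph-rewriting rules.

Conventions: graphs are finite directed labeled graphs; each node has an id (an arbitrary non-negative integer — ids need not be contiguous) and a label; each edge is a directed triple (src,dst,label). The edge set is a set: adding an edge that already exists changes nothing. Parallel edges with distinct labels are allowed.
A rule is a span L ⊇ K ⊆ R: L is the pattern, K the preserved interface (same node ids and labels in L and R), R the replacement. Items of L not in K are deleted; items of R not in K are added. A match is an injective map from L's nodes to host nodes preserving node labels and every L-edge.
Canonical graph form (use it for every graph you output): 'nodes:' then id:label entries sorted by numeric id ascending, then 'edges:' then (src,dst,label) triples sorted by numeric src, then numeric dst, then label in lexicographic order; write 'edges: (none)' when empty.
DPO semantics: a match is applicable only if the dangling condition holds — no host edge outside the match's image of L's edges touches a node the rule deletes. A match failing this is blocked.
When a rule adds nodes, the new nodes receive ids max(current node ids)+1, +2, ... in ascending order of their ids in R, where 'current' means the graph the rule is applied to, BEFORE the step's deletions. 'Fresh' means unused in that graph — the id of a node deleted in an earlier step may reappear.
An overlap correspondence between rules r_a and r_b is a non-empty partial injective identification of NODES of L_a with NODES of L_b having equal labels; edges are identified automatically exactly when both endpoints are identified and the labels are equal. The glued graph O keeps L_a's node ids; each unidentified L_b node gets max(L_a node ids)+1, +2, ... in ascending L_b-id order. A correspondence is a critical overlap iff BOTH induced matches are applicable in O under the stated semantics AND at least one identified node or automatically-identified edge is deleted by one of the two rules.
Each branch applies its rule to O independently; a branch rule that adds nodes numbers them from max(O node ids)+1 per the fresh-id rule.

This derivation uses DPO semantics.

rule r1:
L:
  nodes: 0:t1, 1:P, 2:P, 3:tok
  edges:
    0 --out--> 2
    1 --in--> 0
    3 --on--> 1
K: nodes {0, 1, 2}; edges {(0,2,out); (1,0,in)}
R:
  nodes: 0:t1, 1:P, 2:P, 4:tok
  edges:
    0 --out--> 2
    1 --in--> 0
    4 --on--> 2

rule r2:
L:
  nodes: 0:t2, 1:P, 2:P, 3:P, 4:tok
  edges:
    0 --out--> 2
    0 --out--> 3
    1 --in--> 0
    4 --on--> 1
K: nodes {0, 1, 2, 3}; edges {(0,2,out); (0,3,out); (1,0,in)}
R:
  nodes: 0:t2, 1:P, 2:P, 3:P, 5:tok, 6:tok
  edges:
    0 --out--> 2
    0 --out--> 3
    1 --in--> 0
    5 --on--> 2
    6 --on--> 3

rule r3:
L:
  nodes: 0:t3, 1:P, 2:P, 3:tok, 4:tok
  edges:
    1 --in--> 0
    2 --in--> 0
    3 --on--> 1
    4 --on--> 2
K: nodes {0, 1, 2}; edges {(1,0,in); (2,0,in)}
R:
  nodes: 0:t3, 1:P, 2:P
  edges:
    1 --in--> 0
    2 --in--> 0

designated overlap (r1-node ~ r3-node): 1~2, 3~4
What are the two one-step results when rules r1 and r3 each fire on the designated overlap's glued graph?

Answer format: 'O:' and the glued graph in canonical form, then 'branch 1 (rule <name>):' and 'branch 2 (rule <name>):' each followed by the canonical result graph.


O:
nodes: 0:t1, 1:P, 2:P, 3:tok, 4:t3, 5:P, 6:tok
edges: (0,2,out); (1,0,in); (1,4,in); (3,1,on); (5,4,in); (6,5,on)
branch 1 (rule r1):
nodes: 0:t1, 1:P, 2:P, 4:t3, 5:P, 6:tok, 7:tok
edges: (0,2,out); (1,0,in); (1,4,in); (5,4,in); (6,5,on); (7,2,on)
branch 2 (rule r3):
nodes: 0:t1, 1:P, 2:P, 4:t3, 5:P
edges: (0,2,out); (1,0,in); (1,4,in); (5,4,in)


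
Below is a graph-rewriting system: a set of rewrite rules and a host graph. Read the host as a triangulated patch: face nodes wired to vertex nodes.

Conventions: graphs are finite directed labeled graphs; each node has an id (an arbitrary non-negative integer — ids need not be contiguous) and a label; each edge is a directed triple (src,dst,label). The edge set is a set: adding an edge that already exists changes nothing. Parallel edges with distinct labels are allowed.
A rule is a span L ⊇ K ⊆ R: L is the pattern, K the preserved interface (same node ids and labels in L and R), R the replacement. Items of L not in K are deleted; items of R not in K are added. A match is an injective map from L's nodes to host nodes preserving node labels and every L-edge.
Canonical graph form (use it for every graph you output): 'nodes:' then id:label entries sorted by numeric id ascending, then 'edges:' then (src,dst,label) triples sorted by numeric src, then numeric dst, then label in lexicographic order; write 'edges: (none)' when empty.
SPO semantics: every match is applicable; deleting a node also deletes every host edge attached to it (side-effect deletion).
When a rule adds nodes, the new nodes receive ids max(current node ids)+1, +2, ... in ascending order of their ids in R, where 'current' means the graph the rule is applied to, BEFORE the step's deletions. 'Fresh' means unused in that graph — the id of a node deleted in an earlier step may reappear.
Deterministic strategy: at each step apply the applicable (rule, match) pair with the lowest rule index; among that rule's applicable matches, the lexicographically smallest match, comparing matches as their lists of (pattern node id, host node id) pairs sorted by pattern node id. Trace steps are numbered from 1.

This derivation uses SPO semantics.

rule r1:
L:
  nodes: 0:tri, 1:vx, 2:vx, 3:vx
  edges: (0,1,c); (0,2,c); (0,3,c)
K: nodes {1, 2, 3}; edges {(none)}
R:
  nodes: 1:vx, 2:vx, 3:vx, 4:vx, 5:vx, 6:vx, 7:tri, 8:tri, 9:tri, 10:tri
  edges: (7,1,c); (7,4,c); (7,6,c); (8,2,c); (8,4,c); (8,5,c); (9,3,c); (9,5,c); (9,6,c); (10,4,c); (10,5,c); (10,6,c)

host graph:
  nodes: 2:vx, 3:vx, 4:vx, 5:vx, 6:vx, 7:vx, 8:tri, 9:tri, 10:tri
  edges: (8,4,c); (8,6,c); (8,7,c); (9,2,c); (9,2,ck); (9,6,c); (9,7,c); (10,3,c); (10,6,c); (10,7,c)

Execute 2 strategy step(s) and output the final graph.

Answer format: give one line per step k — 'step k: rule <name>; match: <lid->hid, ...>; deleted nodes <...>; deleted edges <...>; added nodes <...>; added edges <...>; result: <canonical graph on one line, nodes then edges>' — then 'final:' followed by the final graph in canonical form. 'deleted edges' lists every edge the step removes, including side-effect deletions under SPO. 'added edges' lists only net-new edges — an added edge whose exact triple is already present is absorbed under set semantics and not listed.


step 1: rule r1; match: 0->8, 1->4, 2->6, 3->7; deleted nodes 8; deleted edges (8,4,c); (8,6,c); (8,7,c); added nodes 11, 12, 13, 14, 15, 16, 17; added edges (14,4,c); (14,11,c); (14,13,c); (15,6,c); (15,11,c); (15,12,c); (16,7,c); (16,12,c); (16,13,c); (17,11,c); (17,12,c); (17,13,c); result: nodes: 2:vx, 3:vx, 4:vx, 5:vx, 6:vx, 7:vx, 9:tri, 10:tri, 11:vx, 12:vx, 13:vx, 14:tri, 15:tri, 16:tri, 17:tri edges: (9,2,c); (9,2,ck); (9,6,c); (9,7,c); (10,3,c); (10,6,c); (10,7,c); (14,4,c); (14,11,c); (14,13,c); (15,6,c); (15,11,c); (15,12,c); (16,7,c); (16,12,c); (16,13,c); (17,11,c); (17,12,c); (17,13,c)
step 2: rule r1; match: 0->9, 1->2, 2->6, 3->7; deleted nodes 9; deleted edges (9,2,c); (9,2,ck); (9,6,c); (9,7,c); added nodes 18, 19, 20, 21, 22, 23, 24; added edges (21,2,c); (21,18,c); (21,20,c); (22,6,c); (22,18,c); (22,19,c); (23,7,c); (23,19,c); (23,20,c); (24,18,c); (24,19,c); (24,20,c); result: nodes: 2:vx, 3:vx, 4:vx, 5:vx, 6:vx, 7:vx, 10:tri, 11:vx, 12:vx, 13:vx, 14:tri, 15:tri, 16:tri, 17:tri, 18:vx, 19:vx, 20:vx, 21:tri, 22:tri, 23:tri, 24:tri edges: (10,3,c); (10,6,c); (10,7,c); (14,4,c); (14,11,c); (14,13,c); (15,6,c); (15,11,c); (15,12,c); (16,7,c); (16,12,c); (16,13,c); (17,11,c); (17,12,c); (17,13,c); (21,2,c); (21,18,c); (21,20,c); (22,6,c); (22,18,c); (22,19,c); (23,7,c); (23,19,c); (23,20,c); (24,18,c); (24,19,c); (24,20,c)
final:
nodes: 2:vx, 3:vx, 4:vx, 5:vx, 6:vx, 7:vx, 10:tri, 11:vx, 12:vx, 13:vx, 14:tri, 15:tri, 16:tri, 17:tri, 18:vx, 19:vx, 20:vx, 21:tri, 22:tri, 23:tri, 24:tri
edges: (10,3,c); (10,6,c); (10,7,c); (14,4,c); (14,11,c); (14,13,c); (15,6,c); (15,11,c); (15,12,c); (16,7,c); (16,12,c); (16,13,c); (17,11,c); (17,12,c); (17,13,c); (21,2,c); (21,18,c); (21,20,c); (22,6,c); (22,18,c); (22,19,c); (23,7,c); (23,19,c); (23,20,c); (24,18,c); (24,19,c); (24,20,c)


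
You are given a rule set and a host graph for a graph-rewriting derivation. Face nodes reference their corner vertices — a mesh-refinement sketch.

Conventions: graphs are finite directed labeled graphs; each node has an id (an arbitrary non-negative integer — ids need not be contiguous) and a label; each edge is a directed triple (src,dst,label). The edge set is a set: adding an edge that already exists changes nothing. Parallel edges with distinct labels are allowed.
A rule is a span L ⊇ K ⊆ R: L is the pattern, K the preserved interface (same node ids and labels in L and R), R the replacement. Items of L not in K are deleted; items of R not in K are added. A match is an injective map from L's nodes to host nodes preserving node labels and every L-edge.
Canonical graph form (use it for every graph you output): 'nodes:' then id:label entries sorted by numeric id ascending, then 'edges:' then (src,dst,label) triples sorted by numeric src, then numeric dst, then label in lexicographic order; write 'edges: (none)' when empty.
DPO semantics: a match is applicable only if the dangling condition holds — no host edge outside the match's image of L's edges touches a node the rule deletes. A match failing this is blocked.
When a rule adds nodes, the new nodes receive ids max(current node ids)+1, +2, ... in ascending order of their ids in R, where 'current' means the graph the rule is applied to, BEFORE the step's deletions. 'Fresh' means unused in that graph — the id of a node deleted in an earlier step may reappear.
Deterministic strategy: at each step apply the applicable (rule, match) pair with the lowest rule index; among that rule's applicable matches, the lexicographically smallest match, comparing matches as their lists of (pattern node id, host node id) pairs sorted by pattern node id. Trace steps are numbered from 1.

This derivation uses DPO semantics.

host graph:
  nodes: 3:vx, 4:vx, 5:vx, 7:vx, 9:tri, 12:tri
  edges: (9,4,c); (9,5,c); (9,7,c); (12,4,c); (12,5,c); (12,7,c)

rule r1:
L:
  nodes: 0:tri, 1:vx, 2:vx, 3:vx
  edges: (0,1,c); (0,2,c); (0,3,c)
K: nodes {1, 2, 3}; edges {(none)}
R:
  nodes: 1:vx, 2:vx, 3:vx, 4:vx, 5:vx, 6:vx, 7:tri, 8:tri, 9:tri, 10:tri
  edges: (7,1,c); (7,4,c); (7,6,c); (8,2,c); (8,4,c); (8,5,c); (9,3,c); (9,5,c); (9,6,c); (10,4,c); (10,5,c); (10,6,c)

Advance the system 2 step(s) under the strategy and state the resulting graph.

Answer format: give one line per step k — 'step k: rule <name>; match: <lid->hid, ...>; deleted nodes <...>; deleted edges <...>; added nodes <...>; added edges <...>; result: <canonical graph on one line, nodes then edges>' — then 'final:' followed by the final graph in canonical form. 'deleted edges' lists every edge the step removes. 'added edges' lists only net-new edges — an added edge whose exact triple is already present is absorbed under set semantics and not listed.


step 1: rule r1; match: 0->9, 1->4, 2->5, 3->7; deleted nodes 9; deleted edges (9,4,c); (9,5,c); (9,7,c); added nodes 13, 14, 15, 16, 17, 18, 19; added edges (16,4,c); (16,13,c); (16,15,c); (17,5,c); (17,13,c); (17,14,c); (18,7,c); (18,14,c); (18,15,c); (19,13,c); (19,14,c); (19,15,c); result: nodes: 3:vx, 4:vx, 5:vx, 7:vx, 12:tri, 13:vx, 14:vx, 15:vx, 16:tri, 17:tri, 18:tri, 19:tri edges: (12,4,c); (12,5,c); (12,7,c); (16,4,c); (16,13,c); (16,15,c); (17,5,c); (17,13,c); (17,14,c); (18,7,c); (18,14,c); (18,15,c); (19,13,c); (19,14,c); (19,15,c)
step 2: rule r1; match: 0->12, 1->4, 2->5, 3->7; deleted nodes 12; deleted edges (12,4,c); (12,5,c); (12,7,c); added nodes 20, 21, 22, 23, 24, 25, 26; added edges (23,4,c); (23,20,c); (23,22,c); (24,5,c); (24,20,c); (24,21,c); (25,7,c); (25,21,c); (25,22,c); (26,20,c); (26,21,c); (26,22,c); result: nodes: 3:vx, 4:vx, 5:vx, 7:vx, 13:vx, 14:vx, 15:vx, 16:tri, 17:tri, 18:tri, 19:tri, 20:vx, 21:vx, 22:vx, 23:tri, 24:tri, 25:tri, 26:tri edges: (16,4,c); (16,13,c); (16,15,c); (17,5,c); (17,13,c); (17,14,c); (18,7,c); (18,14,c); (18,15,c); (19,13,c); (19,14,c); (19,15,c); (23,4,c); (23,20,c); (23,22,c); (24,5,c); (24,20,c); (24,21,c); (25,7,c); (25,21,c); (25,22,c); (26,20,c); (26,21,c); (26,22,c)
final:
nodes: 3:vx, 4:vx, 5:vx, 7:vx, 13:vx, 14:vx, 15:vx, 16:tri, 17:tri, 18:tri, 19:tri, 20:vx, 21:vx, 22:vx, 23:tri, 24:tri, 25:tri, 26:tri
edges: (16,4,c); (16,13,c); (16,15,c); (17,5,c); (17,13,c); (17,14,c); (18,7,c); (18,14,c); (18,15,c); (19,13,c); (19,14,c); (19,15,c); (23,4,c); (23,20,c); (23,22,c); (24,5,c); (24,20,c); (24,21,c); (25,7,c); (25,21,c); (25,22,c); (26,20,c); (26,21,c); (26,22,c)


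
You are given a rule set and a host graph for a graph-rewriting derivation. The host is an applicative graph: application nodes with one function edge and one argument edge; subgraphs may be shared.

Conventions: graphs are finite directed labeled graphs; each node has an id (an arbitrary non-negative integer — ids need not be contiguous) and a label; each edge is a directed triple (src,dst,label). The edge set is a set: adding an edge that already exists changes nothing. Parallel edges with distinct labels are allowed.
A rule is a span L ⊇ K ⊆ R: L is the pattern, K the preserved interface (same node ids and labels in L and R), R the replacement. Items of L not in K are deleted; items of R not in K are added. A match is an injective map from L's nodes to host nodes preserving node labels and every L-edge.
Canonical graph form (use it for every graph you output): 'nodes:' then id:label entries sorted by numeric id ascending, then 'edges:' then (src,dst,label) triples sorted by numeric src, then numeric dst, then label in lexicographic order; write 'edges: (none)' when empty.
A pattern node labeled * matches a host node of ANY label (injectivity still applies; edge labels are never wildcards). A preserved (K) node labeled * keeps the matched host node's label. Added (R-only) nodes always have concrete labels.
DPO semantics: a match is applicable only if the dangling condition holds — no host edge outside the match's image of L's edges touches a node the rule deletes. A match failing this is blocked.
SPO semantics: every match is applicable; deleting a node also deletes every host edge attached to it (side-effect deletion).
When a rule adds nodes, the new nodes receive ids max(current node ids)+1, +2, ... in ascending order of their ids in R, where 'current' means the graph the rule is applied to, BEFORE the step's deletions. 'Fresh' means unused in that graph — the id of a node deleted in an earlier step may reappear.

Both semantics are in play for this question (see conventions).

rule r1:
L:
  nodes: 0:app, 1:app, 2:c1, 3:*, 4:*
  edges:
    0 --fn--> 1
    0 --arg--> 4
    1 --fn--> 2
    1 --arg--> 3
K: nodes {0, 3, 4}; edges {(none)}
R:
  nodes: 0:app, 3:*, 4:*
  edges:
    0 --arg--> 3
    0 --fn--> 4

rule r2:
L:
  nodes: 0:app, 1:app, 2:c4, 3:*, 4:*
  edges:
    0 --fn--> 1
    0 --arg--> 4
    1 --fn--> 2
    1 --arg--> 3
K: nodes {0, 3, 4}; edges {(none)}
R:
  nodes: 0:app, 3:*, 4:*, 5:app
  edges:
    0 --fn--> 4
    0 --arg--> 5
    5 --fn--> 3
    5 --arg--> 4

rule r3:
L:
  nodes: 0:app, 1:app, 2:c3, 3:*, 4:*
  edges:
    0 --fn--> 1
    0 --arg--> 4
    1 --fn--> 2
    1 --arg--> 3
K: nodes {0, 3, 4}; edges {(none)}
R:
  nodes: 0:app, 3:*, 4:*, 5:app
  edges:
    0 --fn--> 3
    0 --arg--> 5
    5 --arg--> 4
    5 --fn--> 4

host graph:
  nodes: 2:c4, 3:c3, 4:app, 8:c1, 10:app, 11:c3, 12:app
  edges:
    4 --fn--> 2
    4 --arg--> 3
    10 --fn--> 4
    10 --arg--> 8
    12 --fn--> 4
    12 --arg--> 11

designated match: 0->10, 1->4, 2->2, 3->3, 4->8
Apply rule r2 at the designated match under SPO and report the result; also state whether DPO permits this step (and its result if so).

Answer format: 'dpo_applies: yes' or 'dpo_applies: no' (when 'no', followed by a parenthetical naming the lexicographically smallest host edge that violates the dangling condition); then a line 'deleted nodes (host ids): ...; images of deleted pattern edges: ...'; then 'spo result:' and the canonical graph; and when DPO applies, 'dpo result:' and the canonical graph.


dpo_applies: no
(the rule deletes node 4, which keeps host edge (12,4,fn) outside the match image — the dangling condition fails, DPO blocks; SPO proceeds and side-deletes such edges)
deleted nodes (host ids): 2, 4; images of deleted pattern edges: (4,2,fn); (4,3,arg); (10,4,fn); (10,8,arg)
spo result:
nodes: 3:c3, 8:c1, 10:app, 11:c3, 12:app, 13:app
edges: (10,8,fn); (10,13,arg); (12,11,arg); (13,3,fn); (13,8,arg)
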